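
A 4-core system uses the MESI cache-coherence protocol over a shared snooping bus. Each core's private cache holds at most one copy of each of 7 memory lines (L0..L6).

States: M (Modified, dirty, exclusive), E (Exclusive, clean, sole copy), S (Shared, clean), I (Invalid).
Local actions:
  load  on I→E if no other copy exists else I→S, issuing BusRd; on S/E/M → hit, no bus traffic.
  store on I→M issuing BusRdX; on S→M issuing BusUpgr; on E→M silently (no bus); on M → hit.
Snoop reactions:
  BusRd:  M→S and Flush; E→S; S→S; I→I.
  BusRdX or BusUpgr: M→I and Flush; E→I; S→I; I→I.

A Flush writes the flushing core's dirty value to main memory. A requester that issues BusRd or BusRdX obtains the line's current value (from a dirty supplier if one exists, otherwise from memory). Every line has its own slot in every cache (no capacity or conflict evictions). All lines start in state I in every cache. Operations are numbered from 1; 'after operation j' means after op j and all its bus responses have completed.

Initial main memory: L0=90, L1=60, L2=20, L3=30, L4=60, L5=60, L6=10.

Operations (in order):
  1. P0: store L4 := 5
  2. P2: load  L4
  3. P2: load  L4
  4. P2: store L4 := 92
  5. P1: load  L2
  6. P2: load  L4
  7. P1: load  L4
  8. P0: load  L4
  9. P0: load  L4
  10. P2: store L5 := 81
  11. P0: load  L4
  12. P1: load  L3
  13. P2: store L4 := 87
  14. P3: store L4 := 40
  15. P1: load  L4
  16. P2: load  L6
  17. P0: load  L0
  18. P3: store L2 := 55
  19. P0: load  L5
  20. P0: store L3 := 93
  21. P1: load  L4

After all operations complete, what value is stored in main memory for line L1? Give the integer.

memory[L1] = 60

step 1: P0: store L4 := 5  ⟶  MIII  (L4)  txn=BusRdX  M[L4]=60
step 2: P2: load  L4  ⟶  SISI  (L4)  txn=BusRd+Flush  M[L4]=5
step 3: P2: load  L4  ⟶  SISI  (L4)  txn=∅  M[L4]=5
step 4: P2: store L4 := 92  ⟶  IIMI  (L4)  txn=BusUpgr  M[L4]=5
step 5: P1: load  L2  ⟶  IEII  (L2)  txn=BusRd  M[L2]=20
step 6: P2: load  L4  ⟶  IIMI  (L4)  txn=∅  M[L4]=5
step 7: P1: load  L4  ⟶  ISSI  (L4)  txn=BusRd+Flush  M[L4]=92
step 8: P0: load  L4  ⟶  SSSI  (L4)  txn=BusRd  M[L4]=92
step 9: P0: load  L4  ⟶  SSSI  (L4)  txn=∅  M[L4]=92
step 10: P2: store L5 := 81  ⟶  IIMI  (L5)  txn=BusRdX  M[L5]=60
step 11: P0: load  L4  ⟶  SSSI  (L4)  txn=∅  M[L4]=92
step 12: P1: load  L3  ⟶  IEII  (L3)  txn=BusRd  M[L3]=30
step 13: P2: store L4 := 87  ⟶  IIMI  (L4)  txn=BusUpgr  M[L4]=92
step 14: P3: store L4 := 40  ⟶  IIIM  (L4)  txn=BusRdX+Flush  M[L4]=87
step 15: P1: load  L4  ⟶  ISIS  (L4)  txn=BusRd+Flush  M[L4]=40
step 16: P2: load  L6  ⟶  IIEI  (L6)  txn=BusRd  M[L6]=10
step 17: P0: load  L0  ⟶  EIII  (L0)  txn=BusRd  M[L0]=90
step 18: P3: store L2 := 55  ⟶  IIIM  (L2)  txn=BusRdX  M[L2]=20
step 19: P0: load  L5  ⟶  SISI  (L5)  txn=BusRd+Flush  M[L5]=81
step 20: P0: store L3 := 93  ⟶  MIII  (L3)  txn=BusRdX  M[L3]=30
step 21: P1: load  L4  ⟶  ISIS  (L4)  txn=∅  M[L4]=40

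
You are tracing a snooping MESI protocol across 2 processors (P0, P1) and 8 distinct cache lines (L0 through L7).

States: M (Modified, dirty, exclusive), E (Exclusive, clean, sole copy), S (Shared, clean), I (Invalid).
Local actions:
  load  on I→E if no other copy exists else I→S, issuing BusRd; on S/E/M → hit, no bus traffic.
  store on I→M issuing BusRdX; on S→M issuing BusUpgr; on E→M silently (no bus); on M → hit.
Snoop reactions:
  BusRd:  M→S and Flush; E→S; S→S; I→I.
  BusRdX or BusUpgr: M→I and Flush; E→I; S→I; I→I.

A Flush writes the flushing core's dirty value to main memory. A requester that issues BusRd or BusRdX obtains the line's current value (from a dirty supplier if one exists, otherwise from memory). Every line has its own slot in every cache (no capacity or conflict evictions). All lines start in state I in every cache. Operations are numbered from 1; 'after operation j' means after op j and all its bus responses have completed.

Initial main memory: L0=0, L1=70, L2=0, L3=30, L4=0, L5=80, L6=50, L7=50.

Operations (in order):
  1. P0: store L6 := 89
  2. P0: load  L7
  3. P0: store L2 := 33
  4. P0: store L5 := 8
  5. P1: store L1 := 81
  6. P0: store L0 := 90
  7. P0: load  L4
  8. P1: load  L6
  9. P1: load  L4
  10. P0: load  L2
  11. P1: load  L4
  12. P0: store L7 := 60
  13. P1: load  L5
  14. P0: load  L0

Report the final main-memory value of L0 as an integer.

step 1: P0: store L6 := 89  ⟶  MI  (L6)  txn=BusRdX  M[L6]=50
step 2: P0: load  L7  ⟶  EI  (L7)  txn=BusRd  M[L7]=50
step 3: P0: store L2 := 33  ⟶  MI  (L2)  txn=BusRdX  M[L2]=0
step 4: P0: store L5 := 8  ⟶  MI  (L5)  txn=BusRdX  M[L5]=80
step 5: P1: store L1 := 81  ⟶  IM  (L1)  txn=BusRdX  M[L1]=70
step 6: P0: store L0 := 90  ⟶  MI  (L0)  txn=BusRdX  M[L0]=0
step 7: P0: load  L4  ⟶  EI  (L4)  txn=BusRd  M[L4]=0
step 8: P1: load  L6  ⟶  SS  (L6)  txn=BusRd+Flush  M[L6]=89
step 9: P1: load  L4  ⟶  SS  (L4)  txn=BusRd  M[L4]=0
step 10: P0: load  L2  ⟶  MI  (L2)  txn=∅  M[L2]=0
step 11: P1: load  L4  ⟶  SS  (L4)  txn=∅  M[L4]=0
step 12: P0: store L7 := 60  ⟶  MI  (L7)  txn=∅  M[L7]=50
step 13: P1: load  L5  ⟶  SS  (L5)  txn=BusRd+Flush  M[L5]=8
step 14: P0: load  L0  ⟶  MI  (L0)  txn=∅  M[L0]=0

memory[L0] = 0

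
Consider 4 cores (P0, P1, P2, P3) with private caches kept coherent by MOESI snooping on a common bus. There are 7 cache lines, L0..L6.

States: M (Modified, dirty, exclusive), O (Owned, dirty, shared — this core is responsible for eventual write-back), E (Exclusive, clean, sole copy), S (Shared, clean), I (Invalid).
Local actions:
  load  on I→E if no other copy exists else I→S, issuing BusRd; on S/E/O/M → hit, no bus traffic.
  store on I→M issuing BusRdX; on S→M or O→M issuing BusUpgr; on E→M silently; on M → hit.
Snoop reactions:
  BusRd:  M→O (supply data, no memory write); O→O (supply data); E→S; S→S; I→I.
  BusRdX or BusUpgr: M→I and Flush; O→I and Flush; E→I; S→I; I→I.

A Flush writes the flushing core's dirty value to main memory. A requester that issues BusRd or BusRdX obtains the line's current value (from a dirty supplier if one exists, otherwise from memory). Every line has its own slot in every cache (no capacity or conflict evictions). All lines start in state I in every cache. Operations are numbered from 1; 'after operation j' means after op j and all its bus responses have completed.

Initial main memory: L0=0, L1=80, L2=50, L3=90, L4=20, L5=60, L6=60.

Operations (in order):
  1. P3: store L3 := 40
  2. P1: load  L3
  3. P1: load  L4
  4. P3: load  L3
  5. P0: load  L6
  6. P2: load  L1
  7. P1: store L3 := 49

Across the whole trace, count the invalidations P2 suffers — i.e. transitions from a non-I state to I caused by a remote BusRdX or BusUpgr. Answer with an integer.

  op1 P3: store L3 := 40 → I/I/I/M on L3; bus BusRdX; mem=90
  op2 P1: load  L3 → I/S/I/O on L3; bus BusRd; mem=90
  op3 P1: load  L4 → I/E/I/I on L4; bus BusRd; mem=20
  op4 P3: load  L3 → I/S/I/O on L3; bus (none); mem=90
  op5 P0: load  L6 → E/I/I/I on L6; bus BusRd; mem=60
  op6 P2: load  L1 → I/I/E/I on L1; bus BusRd; mem=80
  op7 P1: store L3 := 49 → I/M/I/I on L3; bus BusUpgr Flush; mem=40

invalidations = 0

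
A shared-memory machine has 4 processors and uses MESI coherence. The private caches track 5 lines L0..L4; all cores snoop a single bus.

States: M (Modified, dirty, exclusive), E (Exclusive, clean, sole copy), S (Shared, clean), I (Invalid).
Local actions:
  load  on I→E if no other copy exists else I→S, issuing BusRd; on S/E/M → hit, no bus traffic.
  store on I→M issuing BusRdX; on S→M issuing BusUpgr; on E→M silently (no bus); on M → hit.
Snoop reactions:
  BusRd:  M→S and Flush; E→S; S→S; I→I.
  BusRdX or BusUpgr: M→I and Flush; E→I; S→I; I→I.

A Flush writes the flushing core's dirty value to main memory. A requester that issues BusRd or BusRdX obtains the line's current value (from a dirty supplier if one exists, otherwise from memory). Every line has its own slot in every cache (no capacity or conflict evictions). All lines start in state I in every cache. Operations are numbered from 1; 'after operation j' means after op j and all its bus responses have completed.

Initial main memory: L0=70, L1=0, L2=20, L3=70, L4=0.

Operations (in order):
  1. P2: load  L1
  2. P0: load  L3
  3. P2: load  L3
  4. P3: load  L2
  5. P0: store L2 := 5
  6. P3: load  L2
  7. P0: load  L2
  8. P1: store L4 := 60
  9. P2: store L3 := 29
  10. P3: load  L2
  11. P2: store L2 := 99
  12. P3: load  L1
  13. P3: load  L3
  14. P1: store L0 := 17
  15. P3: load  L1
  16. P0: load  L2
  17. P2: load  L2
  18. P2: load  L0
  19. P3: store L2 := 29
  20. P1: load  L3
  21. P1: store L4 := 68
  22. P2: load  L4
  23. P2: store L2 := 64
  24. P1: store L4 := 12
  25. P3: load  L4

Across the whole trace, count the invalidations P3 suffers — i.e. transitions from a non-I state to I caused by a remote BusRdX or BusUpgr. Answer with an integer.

invalidations = 3

step 1: P2: load  L1  ⟶  IIEI  (L1)  txn=BusRd  M[L1]=0
step 2: P0: load  L3  ⟶  EIII  (L3)  txn=BusRd  M[L3]=70
step 3: P2: load  L3  ⟶  SISI  (L3)  txn=BusRd  M[L3]=70
step 4: P3: load  L2  ⟶  IIIE  (L2)  txn=BusRd  M[L2]=20
step 5: P0: store L2 := 5  ⟶  MIII  (L2)  txn=BusRdX  M[L2]=20
step 6: P3: load  L2  ⟶  SIIS  (L2)  txn=BusRd+Flush  M[L2]=5
step 7: P0: load  L2  ⟶  SIIS  (L2)  txn=∅  M[L2]=5
step 8: P1: store L4 := 60  ⟶  IMII  (L4)  txn=BusRdX  M[L4]=0
step 9: P2: store L3 := 29  ⟶  IIMI  (L3)  txn=BusUpgr  M[L3]=70
step 10: P3: load  L2  ⟶  SIIS  (L2)  txn=∅  M[L2]=5
step 11: P2: store L2 := 99  ⟶  IIMI  (L2)  txn=BusRdX  M[L2]=5
step 12: P3: load  L1  ⟶  IISS  (L1)  txn=BusRd  M[L1]=0
step 13: P3: load  L3  ⟶  IISS  (L3)  txn=BusRd+Flush  M[L3]=29
step 14: P1: store L0 := 17  ⟶  IMII  (L0)  txn=BusRdX  M[L0]=70
step 15: P3: load  L1  ⟶  IISS  (L1)  txn=∅  M[L1]=0
step 16: P0: load  L2  ⟶  SISI  (L2)  txn=BusRd+Flush  M[L2]=99
step 17: P2: load  L2  ⟶  SISI  (L2)  txn=∅  M[L2]=99
step 18: P2: load  L0  ⟶  ISSI  (L0)  txn=BusRd+Flush  M[L0]=17
step 19: P3: store L2 := 29  ⟶  IIIM  (L2)  txn=BusRdX  M[L2]=99
step 20: P1: load  L3  ⟶  ISSS  (L3)  txn=BusRd  M[L3]=29
step 21: P1: store L4 := 68  ⟶  IMII  (L4)  txn=∅  M[L4]=0
step 22: P2: load  L4  ⟶  ISSI  (L4)  txn=BusRd+Flush  M[L4]=68
step 23: P2: store L2 := 64  ⟶  IIMI  (L2)  txn=BusRdX+Flush  M[L2]=29
step 24: P1: store L4 := 12  ⟶  IMII  (L4)  txn=BusUpgr  M[L4]=68
step 25: P3: load  L4  ⟶  ISIS  (L4)  txn=BusRd+Flush  M[L4]=12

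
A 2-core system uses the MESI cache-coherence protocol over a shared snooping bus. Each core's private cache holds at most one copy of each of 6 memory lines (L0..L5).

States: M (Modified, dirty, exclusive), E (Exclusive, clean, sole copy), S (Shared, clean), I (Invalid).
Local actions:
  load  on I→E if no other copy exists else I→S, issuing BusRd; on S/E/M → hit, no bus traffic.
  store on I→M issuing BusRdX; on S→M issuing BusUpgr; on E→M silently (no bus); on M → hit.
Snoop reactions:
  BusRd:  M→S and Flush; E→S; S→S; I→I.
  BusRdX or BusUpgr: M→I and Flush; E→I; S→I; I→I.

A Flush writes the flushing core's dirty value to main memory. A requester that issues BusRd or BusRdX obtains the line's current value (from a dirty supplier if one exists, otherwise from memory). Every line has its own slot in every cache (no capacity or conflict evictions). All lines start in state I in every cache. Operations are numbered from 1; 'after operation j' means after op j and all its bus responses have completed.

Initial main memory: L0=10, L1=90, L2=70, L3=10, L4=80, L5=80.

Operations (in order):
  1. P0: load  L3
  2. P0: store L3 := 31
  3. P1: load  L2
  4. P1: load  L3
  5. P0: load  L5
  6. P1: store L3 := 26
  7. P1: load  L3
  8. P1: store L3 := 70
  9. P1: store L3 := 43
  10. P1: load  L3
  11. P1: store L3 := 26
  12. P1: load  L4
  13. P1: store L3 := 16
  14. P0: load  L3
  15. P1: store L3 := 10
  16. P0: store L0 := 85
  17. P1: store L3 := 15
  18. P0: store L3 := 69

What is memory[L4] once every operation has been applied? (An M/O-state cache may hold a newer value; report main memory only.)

[1] P0: load  L3 | P0:E(10), P1:I | bus: BusRd
[2] P0: store L3 := 31 | P0:M(31), P1:I | bus: none
[3] P1: load  L2 | P0:I, P1:E(70) | bus: BusRd
[4] P1: load  L3 | P0:S(31), P1:S(31) | bus: BusRd,Flush
[5] P0: load  L5 | P0:E(80), P1:I | bus: BusRd
[6] P1: store L3 := 26 | P0:I, P1:M(26) | bus: BusUpgr
[7] P1: load  L3 | P0:I, P1:M(26) | bus: none
[8] P1: store L3 := 70 | P0:I, P1:M(70) | bus: none
[9] P1: store L3 := 43 | P0:I, P1:M(43) | bus: none
[10] P1: load  L3 | P0:I, P1:M(43) | bus: none
[11] P1: store L3 := 26 | P0:I, P1:M(26) | bus: none
[12] P1: load  L4 | P0:I, P1:E(80) | bus: BusRd
[13] P1: store L3 := 16 | P0:I, P1:M(16) | bus: none
[14] P0: load  L3 | P0:S(16), P1:S(16) | bus: BusRd,Flush
[15] P1: store L3 := 10 | P0:I, P1:M(10) | bus: BusUpgr
[16] P0: store L0 := 85 | P0:M(85), P1:I | bus: BusRdX
[17] P1: store L3 := 15 | P0:I, P1:M(15) | bus: none
[18] P0: store L3 := 69 | P0:M(69), P1:I | bus: BusRdX,Flush

memory[L4] = 80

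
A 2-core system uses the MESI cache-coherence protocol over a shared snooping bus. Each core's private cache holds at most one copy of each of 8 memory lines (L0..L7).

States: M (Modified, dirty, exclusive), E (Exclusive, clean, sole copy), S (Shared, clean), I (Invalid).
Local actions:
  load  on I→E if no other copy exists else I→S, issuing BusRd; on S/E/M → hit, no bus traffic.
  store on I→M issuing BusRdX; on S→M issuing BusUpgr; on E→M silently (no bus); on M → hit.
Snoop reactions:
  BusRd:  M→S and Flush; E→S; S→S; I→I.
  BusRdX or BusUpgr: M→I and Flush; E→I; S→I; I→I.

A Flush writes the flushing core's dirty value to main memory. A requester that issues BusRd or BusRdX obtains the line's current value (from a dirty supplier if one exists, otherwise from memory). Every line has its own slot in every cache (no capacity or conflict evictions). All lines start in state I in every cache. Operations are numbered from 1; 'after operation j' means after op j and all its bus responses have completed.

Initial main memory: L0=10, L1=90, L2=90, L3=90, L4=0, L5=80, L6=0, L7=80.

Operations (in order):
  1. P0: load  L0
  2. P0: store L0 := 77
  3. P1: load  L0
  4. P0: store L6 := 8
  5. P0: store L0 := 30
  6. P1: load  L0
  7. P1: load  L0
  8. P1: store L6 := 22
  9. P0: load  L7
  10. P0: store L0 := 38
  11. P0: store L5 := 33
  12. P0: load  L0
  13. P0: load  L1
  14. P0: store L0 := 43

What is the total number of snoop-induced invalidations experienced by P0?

[1] P0: load  L0 | P0:E(10), P1:I | bus: BusRd
[2] P0: store L0 := 77 | P0:M(77), P1:I | bus: none
[3] P1: load  L0 | P0:S(77), P1:S(77) | bus: BusRd,Flush
[4] P0: store L6 := 8 | P0:M(8), P1:I | bus: BusRdX
[5] P0: store L0 := 30 | P0:M(30), P1:I | bus: BusUpgr
[6] P1: load  L0 | P0:S(30), P1:S(30) | bus: BusRd,Flush
[7] P1: load  L0 | P0:S(30), P1:S(30) | bus: none
[8] P1: store L6 := 22 | P0:I, P1:M(22) | bus: BusRdX,Flush
[9] P0: load  L7 | P0:E(80), P1:I | bus: BusRd
[10] P0: store L0 := 38 | P0:M(38), P1:I | bus: BusUpgr
[11] P0: store L5 := 33 | P0:M(33), P1:I | bus: BusRdX
[12] P0: load  L0 | P0:M(38), P1:I | bus: none
[13] P0: load  L1 | P0:E(90), P1:I | bus: BusRd
[14] P0: store L0 := 43 | P0:M(43), P1:I | bus: none

invalidations = 1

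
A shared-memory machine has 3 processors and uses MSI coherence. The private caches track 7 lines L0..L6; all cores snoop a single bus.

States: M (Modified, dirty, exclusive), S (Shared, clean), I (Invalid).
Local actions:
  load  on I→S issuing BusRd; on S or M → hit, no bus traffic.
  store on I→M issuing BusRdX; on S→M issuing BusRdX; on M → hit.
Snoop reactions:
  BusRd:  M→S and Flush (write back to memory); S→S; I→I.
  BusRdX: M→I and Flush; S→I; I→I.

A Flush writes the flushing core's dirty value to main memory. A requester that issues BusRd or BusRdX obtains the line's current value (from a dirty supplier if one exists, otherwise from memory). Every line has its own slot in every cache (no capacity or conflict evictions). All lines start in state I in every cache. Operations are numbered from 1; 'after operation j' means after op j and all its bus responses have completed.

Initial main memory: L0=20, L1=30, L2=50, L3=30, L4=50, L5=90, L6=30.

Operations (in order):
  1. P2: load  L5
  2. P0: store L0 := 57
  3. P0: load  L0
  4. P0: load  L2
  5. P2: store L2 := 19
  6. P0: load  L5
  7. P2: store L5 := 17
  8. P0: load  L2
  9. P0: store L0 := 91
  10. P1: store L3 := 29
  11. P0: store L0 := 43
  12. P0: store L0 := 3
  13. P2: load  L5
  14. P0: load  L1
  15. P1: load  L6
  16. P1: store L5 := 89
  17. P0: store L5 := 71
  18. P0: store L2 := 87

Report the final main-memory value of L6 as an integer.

step 1: P2: load  L5  ⟶  IIS  (L5)  txn=BusRd  M[L5]=90
step 2: P0: store L0 := 57  ⟶  MII  (L0)  txn=BusRdX  M[L0]=20
step 3: P0: load  L0  ⟶  MII  (L0)  txn=∅  M[L0]=20
step 4: P0: load  L2  ⟶  SII  (L2)  txn=BusRd  M[L2]=50
step 5: P2: store L2 := 19  ⟶  IIM  (L2)  txn=BusRdX  M[L2]=50
step 6: P0: load  L5  ⟶  SIS  (L5)  txn=BusRd  M[L5]=90
step 7: P2: store L5 := 17  ⟶  IIM  (L5)  txn=BusRdX  M[L5]=90
step 8: P0: load  L2  ⟶  SIS  (L2)  txn=BusRd+Flush  M[L2]=19
step 9: P0: store L0 := 91  ⟶  MII  (L0)  txn=∅  M[L0]=20
step 10: P1: store L3 := 29  ⟶  IMI  (L3)  txn=BusRdX  M[L3]=30
step 11: P0: store L0 := 43  ⟶  MII  (L0)  txn=∅  M[L0]=20
step 12: P0: store L0 := 3  ⟶  MII  (L0)  txn=∅  M[L0]=20
step 13: P2: load  L5  ⟶  IIM  (L5)  txn=∅  M[L5]=90
step 14: P0: load  L1  ⟶  SII  (L1)  txn=BusRd  M[L1]=30
step 15: P1: load  L6  ⟶  ISI  (L6)  txn=BusRd  M[L6]=30
step 16: P1: store L5 := 89  ⟶  IMI  (L5)  txn=BusRdX+Flush  M[L5]=17
step 17: P0: store L5 := 71  ⟶  MII  (L5)  txn=BusRdX+Flush  M[L5]=89
step 18: P0: store L2 := 87  ⟶  MII  (L2)  txn=BusRdX  M[L2]=19

memory[L6] = 30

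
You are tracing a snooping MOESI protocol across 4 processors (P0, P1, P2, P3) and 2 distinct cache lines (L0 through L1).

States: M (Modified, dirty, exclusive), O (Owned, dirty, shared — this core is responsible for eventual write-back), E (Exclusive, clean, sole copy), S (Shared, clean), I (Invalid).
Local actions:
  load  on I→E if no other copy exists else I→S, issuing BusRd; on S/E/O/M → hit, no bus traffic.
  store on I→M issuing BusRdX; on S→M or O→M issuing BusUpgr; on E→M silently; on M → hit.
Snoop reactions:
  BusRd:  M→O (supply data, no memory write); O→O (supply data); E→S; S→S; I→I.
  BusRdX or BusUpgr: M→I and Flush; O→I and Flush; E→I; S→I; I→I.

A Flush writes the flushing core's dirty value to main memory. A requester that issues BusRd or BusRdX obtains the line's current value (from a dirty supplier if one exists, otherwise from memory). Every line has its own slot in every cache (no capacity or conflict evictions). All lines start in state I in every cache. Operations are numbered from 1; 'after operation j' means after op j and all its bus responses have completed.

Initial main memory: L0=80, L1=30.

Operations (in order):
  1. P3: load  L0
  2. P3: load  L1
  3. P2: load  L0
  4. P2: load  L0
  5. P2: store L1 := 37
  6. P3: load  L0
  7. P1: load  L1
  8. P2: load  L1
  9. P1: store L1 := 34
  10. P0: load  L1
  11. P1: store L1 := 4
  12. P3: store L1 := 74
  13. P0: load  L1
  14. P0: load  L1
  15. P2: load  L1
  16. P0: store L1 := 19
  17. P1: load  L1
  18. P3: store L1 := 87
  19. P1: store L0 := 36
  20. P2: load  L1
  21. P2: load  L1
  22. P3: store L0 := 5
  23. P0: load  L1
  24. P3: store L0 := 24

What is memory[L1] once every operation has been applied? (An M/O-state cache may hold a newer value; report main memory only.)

memory[L1] = 19

  op1 P3: load  L0 → I/I/I/E on L0; bus BusRd; mem=80
  op2 P3: load  L1 → I/I/I/E on L1; bus BusRd; mem=30
  op3 P2: load  L0 → I/I/S/S on L0; bus BusRd; mem=80
  op4 P2: load  L0 → I/I/S/S on L0; bus (none); mem=80
  op5 P2: store L1 := 37 → I/I/M/I on L1; bus BusRdX; mem=30
  op6 P3: load  L0 → I/I/S/S on L0; bus (none); mem=80
  op7 P1: load  L1 → I/S/O/I on L1; bus BusRd; mem=30
  op8 P2: load  L1 → I/S/O/I on L1; bus (none); mem=30
  op9 P1: store L1 := 34 → I/M/I/I on L1; bus BusUpgr Flush; mem=37
  op10 P0: load  L1 → S/O/I/I on L1; bus BusRd; mem=37
  op11 P1: store L1 := 4 → I/M/I/I on L1; bus BusUpgr; mem=37
  op12 P3: store L1 := 74 → I/I/I/M on L1; bus BusRdX Flush; mem=4
  op13 P0: load  L1 → S/I/I/O on L1; bus BusRd; mem=4
  op14 P0: load  L1 → S/I/I/O on L1; bus (none); mem=4
  op15 P2: load  L1 → S/I/S/O on L1; bus BusRd; mem=4
  op16 P0: store L1 := 19 → M/I/I/I on L1; bus BusUpgr Flush; mem=74
  op17 P1: load  L1 → O/S/I/I on L1; bus BusRd; mem=74
  op18 P3: store L1 := 87 → I/I/I/M on L1; bus BusRdX Flush; mem=19
  op19 P1: store L0 := 36 → I/M/I/I on L0; bus BusRdX; mem=80
  op20 P2: load  L1 → I/I/S/O on L1; bus BusRd; mem=19
  op21 P2: load  L1 → I/I/S/O on L1; bus (none); mem=19
  op22 P3: store L0 := 5 → I/I/I/M on L0; bus BusRdX Flush; mem=36
  op23 P0: load  L1 → S/I/S/O on L1; bus BusRd; mem=19
  op24 P3: store L0 := 24 → I/I/I/M on L0; bus (none); mem=36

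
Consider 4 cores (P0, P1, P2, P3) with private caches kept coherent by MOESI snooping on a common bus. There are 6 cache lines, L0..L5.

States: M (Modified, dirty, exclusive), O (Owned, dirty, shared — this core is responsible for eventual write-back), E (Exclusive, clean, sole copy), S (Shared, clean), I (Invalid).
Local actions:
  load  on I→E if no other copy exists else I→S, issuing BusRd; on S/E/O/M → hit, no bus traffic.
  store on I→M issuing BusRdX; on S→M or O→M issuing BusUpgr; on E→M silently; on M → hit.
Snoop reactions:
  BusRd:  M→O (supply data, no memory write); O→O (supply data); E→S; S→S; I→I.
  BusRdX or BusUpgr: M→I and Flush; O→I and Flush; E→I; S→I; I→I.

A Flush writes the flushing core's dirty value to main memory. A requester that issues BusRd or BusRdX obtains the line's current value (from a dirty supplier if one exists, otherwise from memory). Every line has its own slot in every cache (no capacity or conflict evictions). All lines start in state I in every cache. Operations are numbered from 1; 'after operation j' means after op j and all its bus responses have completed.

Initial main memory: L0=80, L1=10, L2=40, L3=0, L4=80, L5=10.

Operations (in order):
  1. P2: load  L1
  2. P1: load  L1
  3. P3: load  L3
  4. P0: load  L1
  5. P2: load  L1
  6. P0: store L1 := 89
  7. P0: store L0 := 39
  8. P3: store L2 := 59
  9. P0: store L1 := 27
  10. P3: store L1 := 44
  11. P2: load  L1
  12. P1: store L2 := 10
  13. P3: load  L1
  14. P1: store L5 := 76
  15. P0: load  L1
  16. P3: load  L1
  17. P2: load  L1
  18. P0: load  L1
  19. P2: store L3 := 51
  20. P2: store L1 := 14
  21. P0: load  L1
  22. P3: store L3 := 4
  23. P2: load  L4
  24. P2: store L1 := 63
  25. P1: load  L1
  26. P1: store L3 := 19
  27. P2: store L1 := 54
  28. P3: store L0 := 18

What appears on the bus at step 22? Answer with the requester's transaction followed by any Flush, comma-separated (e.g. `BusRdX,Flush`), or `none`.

1. P2: load  L1  bus=[BusRd]  L1: P0=I P1=I P2=E P3=I  mem[L1]=10
2. P1: load  L1  bus=[BusRd]  L1: P0=I P1=S P2=S P3=I  mem[L1]=10
3. P3: load  L3  bus=[BusRd]  L3: P0=I P1=I P2=I P3=E  mem[L3]=0
4. P0: load  L1  bus=[BusRd]  L1: P0=S P1=S P2=S P3=I  mem[L1]=10
5. P2: load  L1  bus=[-]  L1: P0=S P1=S P2=S P3=I  mem[L1]=10
6. P0: store L1 := 89  bus=[BusUpgr]  L1: P0=M P1=I P2=I P3=I  mem[L1]=10
7. P0: store L0 := 39  bus=[BusRdX]  L0: P0=M P1=I P2=I P3=I  mem[L0]=80
8. P3: store L2 := 59  bus=[BusRdX]  L2: P0=I P1=I P2=I P3=M  mem[L2]=40
9. P0: store L1 := 27  bus=[-]  L1: P0=M P1=I P2=I P3=I  mem[L1]=10
10. P3: store L1 := 44  bus=[BusRdX,Flush]  L1: P0=I P1=I P2=I P3=M  mem[L1]=27
11. P2: load  L1  bus=[BusRd]  L1: P0=I P1=I P2=S P3=O  mem[L1]=27
12. P1: store L2 := 10  bus=[BusRdX,Flush]  L2: P0=I P1=M P2=I P3=I  mem[L2]=59
13. P3: load  L1  bus=[-]  L1: P0=I P1=I P2=S P3=O  mem[L1]=27
14. P1: store L5 := 76  bus=[BusRdX]  L5: P0=I P1=M P2=I P3=I  mem[L5]=10
15. P0: load  L1  bus=[BusRd]  L1: P0=S P1=I P2=S P3=O  mem[L1]=27
16. P3: load  L1  bus=[-]  L1: P0=S P1=I P2=S P3=O  mem[L1]=27
17. P2: load  L1  bus=[-]  L1: P0=S P1=I P2=S P3=O  mem[L1]=27
18. P0: load  L1  bus=[-]  L1: P0=S P1=I P2=S P3=O  mem[L1]=27
19. P2: store L3 := 51  bus=[BusRdX]  L3: P0=I P1=I P2=M P3=I  mem[L3]=0
20. P2: store L1 := 14  bus=[BusUpgr,Flush]  L1: P0=I P1=I P2=M P3=I  mem[L1]=44
21. P0: load  L1  bus=[BusRd]  L1: P0=S P1=I P2=O P3=I  mem[L1]=44
22. P3: store L3 := 4  bus=[BusRdX,Flush]  L3: P0=I P1=I P2=I P3=M  mem[L3]=51
23. P2: load  L4  bus=[BusRd]  L4: P0=I P1=I P2=E P3=I  mem[L4]=80
24. P2: store L1 := 63  bus=[BusUpgr]  L1: P0=I P1=I P2=M P3=I  mem[L1]=44
25. P1: load  L1  bus=[BusRd]  L1: P0=I P1=S P2=O P3=I  mem[L1]=44
26. P1: store L3 := 19  bus=[BusRdX,Flush]  L3: P0=I P1=M P2=I P3=I  mem[L3]=4
27. P2: store L1 := 54  bus=[BusUpgr]  L1: P0=I P1=I P2=M P3=I  mem[L1]=44
28. P3: store L0 := 18  bus=[BusRdX,Flush]  L0: P0=I P1=I P2=I P3=M  mem[L0]=39

bus = BusRdX,Flush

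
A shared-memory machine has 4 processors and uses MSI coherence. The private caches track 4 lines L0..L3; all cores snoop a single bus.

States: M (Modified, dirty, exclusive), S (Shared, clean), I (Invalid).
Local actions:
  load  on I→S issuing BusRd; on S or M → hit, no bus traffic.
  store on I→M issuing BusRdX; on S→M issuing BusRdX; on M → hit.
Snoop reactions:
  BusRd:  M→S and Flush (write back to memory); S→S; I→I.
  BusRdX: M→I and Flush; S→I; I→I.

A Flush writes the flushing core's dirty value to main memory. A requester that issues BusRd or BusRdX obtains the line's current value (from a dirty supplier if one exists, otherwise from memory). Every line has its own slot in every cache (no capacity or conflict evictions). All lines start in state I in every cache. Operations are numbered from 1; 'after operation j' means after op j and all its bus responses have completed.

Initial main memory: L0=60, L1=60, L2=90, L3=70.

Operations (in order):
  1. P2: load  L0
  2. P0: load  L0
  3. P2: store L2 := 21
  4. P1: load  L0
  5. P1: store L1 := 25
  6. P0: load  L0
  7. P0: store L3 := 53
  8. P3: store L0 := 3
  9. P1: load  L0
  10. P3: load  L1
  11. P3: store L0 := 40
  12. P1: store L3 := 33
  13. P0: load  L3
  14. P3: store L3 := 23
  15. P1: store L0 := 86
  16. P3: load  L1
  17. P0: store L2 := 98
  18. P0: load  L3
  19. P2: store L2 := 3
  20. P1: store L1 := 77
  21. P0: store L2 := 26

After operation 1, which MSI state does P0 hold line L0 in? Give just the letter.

  op1 P2: load  L0 → I/I/S/I on L0; bus BusRd; mem=60
  op2 P0: load  L0 → S/I/S/I on L0; bus BusRd; mem=60
  op3 P2: store L2 := 21 → I/I/M/I on L2; bus BusRdX; mem=90
  op4 P1: load  L0 → S/S/S/I on L0; bus BusRd; mem=60
  op5 P1: store L1 := 25 → I/M/I/I on L1; bus BusRdX; mem=60
  op6 P0: load  L0 → S/S/S/I on L0; bus (none); mem=60
  op7 P0: store L3 := 53 → M/I/I/I on L3; bus BusRdX; mem=70
  op8 P3: store L0 := 3 → I/I/I/M on L0; bus BusRdX; mem=60
  op9 P1: load  L0 → I/S/I/S on L0; bus BusRd Flush; mem=3
  op10 P3: load  L1 → I/S/I/S on L1; bus BusRd Flush; mem=25
  op11 P3: store L0 := 40 → I/I/I/M on L0; bus BusRdX; mem=3
  op12 P1: store L3 := 33 → I/M/I/I on L3; bus BusRdX Flush; mem=53
  op13 P0: load  L3 → S/S/I/I on L3; bus BusRd Flush; mem=33
  op14 P3: store L3 := 23 → I/I/I/M on L3; bus BusRdX; mem=33
  op15 P1: store L0 := 86 → I/M/I/I on L0; bus BusRdX Flush; mem=40
  op16 P3: load  L1 → I/S/I/S on L1; bus (none); mem=25
  op17 P0: store L2 := 98 → M/I/I/I on L2; bus BusRdX Flush; mem=21
  op18 P0: load  L3 → S/I/I/S on L3; bus BusRd Flush; mem=23
  op19 P2: store L2 := 3 → I/I/M/I on L2; bus BusRdX Flush; mem=98
  op20 P1: store L1 := 77 → I/M/I/I on L1; bus BusRdX; mem=25
  op21 P0: store L2 := 26 → M/I/I/I on L2; bus BusRdX Flush; mem=3

state = I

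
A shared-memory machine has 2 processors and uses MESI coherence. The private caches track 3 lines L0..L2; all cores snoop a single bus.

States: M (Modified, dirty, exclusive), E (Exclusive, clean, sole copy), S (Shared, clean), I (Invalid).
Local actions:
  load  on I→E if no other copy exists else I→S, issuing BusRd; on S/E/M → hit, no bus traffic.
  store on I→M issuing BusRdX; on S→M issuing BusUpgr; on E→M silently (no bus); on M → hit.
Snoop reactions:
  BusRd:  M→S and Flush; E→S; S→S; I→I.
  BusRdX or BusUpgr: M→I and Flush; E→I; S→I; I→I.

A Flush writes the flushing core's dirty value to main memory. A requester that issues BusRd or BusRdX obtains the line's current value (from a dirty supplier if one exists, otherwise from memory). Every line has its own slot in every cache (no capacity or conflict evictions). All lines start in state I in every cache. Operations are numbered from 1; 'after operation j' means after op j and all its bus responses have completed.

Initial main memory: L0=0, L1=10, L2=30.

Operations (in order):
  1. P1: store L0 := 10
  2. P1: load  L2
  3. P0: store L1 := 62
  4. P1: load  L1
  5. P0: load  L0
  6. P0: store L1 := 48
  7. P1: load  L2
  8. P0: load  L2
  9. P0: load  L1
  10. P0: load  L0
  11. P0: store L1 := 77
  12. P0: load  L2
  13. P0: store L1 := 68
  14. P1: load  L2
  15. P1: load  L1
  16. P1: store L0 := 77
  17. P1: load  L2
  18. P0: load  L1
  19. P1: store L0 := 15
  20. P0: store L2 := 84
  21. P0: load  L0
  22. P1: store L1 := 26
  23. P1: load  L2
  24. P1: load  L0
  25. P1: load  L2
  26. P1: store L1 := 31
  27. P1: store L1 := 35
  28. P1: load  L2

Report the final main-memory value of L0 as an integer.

memory[L0] = 15

1. P1: store L0 := 10  bus=[BusRdX]  L0: P0=I P1=M  mem[L0]=0
2. P1: load  L2  bus=[BusRd]  L2: P0=I P1=E  mem[L2]=30
3. P0: store L1 := 62  bus=[BusRdX]  L1: P0=M P1=I  mem[L1]=10
4. P1: load  L1  bus=[BusRd,Flush]  L1: P0=S P1=S  mem[L1]=62
5. P0: load  L0  bus=[BusRd,Flush]  L0: P0=S P1=S  mem[L0]=10
6. P0: store L1 := 48  bus=[BusUpgr]  L1: P0=M P1=I  mem[L1]=62
7. P1: load  L2  bus=[-]  L2: P0=I P1=E  mem[L2]=30
8. P0: load  L2  bus=[BusRd]  L2: P0=S P1=S  mem[L2]=30
9. P0: load  L1  bus=[-]  L1: P0=M P1=I  mem[L1]=62
10. P0: load  L0  bus=[-]  L0: P0=S P1=S  mem[L0]=10
11. P0: store L1 := 77  bus=[-]  L1: P0=M P1=I  mem[L1]=62
12. P0: load  L2  bus=[-]  L2: P0=S P1=S  mem[L2]=30
13. P0: store L1 := 68  bus=[-]  L1: P0=M P1=I  mem[L1]=62
14. P1: load  L2  bus=[-]  L2: P0=S P1=S  mem[L2]=30
15. P1: load  L1  bus=[BusRd,Flush]  L1: P0=S P1=S  mem[L1]=68
16. P1: store L0 := 77  bus=[BusUpgr]  L0: P0=I P1=M  mem[L0]=10
17. P1: load  L2  bus=[-]  L2: P0=S P1=S  mem[L2]=30
18. P0: load  L1  bus=[-]  L1: P0=S P1=S  mem[L1]=68
19. P1: store L0 := 15  bus=[-]  L0: P0=I P1=M  mem[L0]=10
20. P0: store L2 := 84  bus=[BusUpgr]  L2: P0=M P1=I  mem[L2]=30
21. P0: load  L0  bus=[BusRd,Flush]  L0: P0=S P1=S  mem[L0]=15
22. P1: store L1 := 26  bus=[BusUpgr]  L1: P0=I P1=M  mem[L1]=68
23. P1: load  L2  bus=[BusRd,Flush]  L2: P0=S P1=S  mem[L2]=84
24. P1: load  L0  bus=[-]  L0: P0=S P1=S  mem[L0]=15
25. P1: load  L2  bus=[-]  L2: P0=S P1=S  mem[L2]=84
26. P1: store L1 := 31  bus=[-]  L1: P0=I P1=M  mem[L1]=68
27. P1: store L1 := 35  bus=[-]  L1: P0=I P1=M  mem[L1]=68
28. P1: load  L2  bus=[-]  L2: P0=S P1=S  mem[L2]=84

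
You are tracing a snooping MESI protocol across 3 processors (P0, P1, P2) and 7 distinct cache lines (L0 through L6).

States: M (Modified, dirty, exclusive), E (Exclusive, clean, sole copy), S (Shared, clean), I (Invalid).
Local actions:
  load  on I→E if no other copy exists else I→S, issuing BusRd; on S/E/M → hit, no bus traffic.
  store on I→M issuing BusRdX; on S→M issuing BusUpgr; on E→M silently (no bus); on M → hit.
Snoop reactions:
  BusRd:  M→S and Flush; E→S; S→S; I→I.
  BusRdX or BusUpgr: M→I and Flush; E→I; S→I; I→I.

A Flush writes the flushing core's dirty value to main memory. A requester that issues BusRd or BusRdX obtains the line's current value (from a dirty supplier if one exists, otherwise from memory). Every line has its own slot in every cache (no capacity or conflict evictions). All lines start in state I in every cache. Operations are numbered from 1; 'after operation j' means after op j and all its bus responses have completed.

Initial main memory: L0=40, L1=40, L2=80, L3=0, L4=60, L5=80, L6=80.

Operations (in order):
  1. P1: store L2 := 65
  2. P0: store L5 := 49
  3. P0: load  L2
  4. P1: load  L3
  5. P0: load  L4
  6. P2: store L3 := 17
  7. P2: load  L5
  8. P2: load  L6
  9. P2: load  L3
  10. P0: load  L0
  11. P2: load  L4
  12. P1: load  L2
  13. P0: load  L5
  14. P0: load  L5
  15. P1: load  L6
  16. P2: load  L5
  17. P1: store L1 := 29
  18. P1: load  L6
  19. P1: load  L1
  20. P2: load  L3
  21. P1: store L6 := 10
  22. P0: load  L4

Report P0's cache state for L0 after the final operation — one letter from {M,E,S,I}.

  op1 P1: store L2 := 65 → I/M/I on L2; bus BusRdX; mem=80
  op2 P0: store L5 := 49 → M/I/I on L5; bus BusRdX; mem=80
  op3 P0: load  L2 → S/S/I on L2; bus BusRd Flush; mem=65
  op4 P1: load  L3 → I/E/I on L3; bus BusRd; mem=0
  op5 P0: load  L4 → E/I/I on L4; bus BusRd; mem=60
  op6 P2: store L3 := 17 → I/I/M on L3; bus BusRdX; mem=0
  op7 P2: load  L5 → S/I/S on L5; bus BusRd Flush; mem=49
  op8 P2: load  L6 → I/I/E on L6; bus BusRd; mem=80
  op9 P2: load  L3 → I/I/M on L3; bus (none); mem=0
  op10 P0: load  L0 → E/I/I on L0; bus BusRd; mem=40
  op11 P2: load  L4 → S/I/S on L4; bus BusRd; mem=60
  op12 P1: load  L2 → S/S/I on L2; bus (none); mem=65
  op13 P0: load  L5 → S/I/S on L5; bus (none); mem=49
  op14 P0: load  L5 → S/I/S on L5; bus (none); mem=49
  op15 P1: load  L6 → I/S/S on L6; bus BusRd; mem=80
  op16 P2: load  L5 → S/I/S on L5; bus (none); mem=49
  op17 P1: store L1 := 29 → I/M/I on L1; bus BusRdX; mem=40
  op18 P1: load  L6 → I/S/S on L6; bus (none); mem=80
  op19 P1: load  L1 → I/M/I on L1; bus (none); mem=40
  op20 P2: load  L3 → I/I/M on L3; bus (none); mem=0
  op21 P1: store L6 := 10 → I/M/I on L6; bus BusUpgr; mem=80
  op22 P0: load  L4 → S/I/S on L4; bus (none); mem=60

state = E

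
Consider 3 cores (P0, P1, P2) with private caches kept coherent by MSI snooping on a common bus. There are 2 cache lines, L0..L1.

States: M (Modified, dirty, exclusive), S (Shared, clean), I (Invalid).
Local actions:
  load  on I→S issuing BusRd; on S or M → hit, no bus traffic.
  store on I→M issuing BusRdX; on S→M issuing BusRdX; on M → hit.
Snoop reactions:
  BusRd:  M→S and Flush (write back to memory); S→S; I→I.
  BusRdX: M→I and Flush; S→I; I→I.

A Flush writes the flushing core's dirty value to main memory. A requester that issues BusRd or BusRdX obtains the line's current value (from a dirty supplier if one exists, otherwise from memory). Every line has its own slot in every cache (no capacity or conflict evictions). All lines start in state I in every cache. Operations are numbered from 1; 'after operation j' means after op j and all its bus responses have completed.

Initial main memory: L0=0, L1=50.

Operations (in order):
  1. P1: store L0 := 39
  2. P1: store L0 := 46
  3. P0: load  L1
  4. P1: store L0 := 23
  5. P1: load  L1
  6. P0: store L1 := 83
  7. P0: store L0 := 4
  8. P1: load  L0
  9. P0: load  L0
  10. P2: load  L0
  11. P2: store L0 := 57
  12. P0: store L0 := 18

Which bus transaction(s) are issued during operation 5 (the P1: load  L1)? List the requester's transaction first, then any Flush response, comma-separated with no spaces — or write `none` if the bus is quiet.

step 1: P1: store L0 := 39  ⟶  IMI  (L0)  txn=BusRdX  M[L0]=0
step 2: P1: store L0 := 46  ⟶  IMI  (L0)  txn=∅  M[L0]=0
step 3: P0: load  L1  ⟶  SII  (L1)  txn=BusRd  M[L1]=50
step 4: P1: store L0 := 23  ⟶  IMI  (L0)  txn=∅  M[L0]=0
step 5: P1: load  L1  ⟶  SSI  (L1)  txn=BusRd  M[L1]=50
step 6: P0: store L1 := 83  ⟶  MII  (L1)  txn=BusRdX  M[L1]=50
step 7: P0: store L0 := 4  ⟶  MII  (L0)  txn=BusRdX+Flush  M[L0]=23
step 8: P1: load  L0  ⟶  SSI  (L0)  txn=BusRd+Flush  M[L0]=4
step 9: P0: load  L0  ⟶  SSI  (L0)  txn=∅  M[L0]=4
step 10: P2: load  L0  ⟶  SSS  (L0)  txn=BusRd  M[L0]=4
step 11: P2: store L0 := 57  ⟶  IIM  (L0)  txn=BusRdX  M[L0]=4
step 12: P0: store L0 := 18  ⟶  MII  (L0)  txn=BusRdX+Flush  M[L0]=57

bus = BusRd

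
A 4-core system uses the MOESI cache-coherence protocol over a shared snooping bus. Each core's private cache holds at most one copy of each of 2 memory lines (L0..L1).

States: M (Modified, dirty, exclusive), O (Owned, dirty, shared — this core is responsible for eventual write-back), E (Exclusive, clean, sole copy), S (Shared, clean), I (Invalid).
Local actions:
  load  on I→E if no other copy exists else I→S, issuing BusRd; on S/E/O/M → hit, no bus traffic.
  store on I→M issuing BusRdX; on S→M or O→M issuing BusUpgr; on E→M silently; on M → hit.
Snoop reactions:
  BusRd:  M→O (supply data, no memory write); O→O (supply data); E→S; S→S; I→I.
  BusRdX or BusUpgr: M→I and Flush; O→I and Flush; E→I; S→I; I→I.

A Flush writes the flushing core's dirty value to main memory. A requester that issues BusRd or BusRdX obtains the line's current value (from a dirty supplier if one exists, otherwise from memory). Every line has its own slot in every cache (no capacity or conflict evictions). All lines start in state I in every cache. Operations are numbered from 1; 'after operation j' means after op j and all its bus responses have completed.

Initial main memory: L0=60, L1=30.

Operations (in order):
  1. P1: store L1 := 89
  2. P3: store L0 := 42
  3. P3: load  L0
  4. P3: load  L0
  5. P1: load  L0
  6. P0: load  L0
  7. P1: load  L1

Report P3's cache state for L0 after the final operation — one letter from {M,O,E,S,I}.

step 1: P1: store L1 := 89  ⟶  IMII  (L1)  txn=BusRdX  M[L1]=30
step 2: P3: store L0 := 42  ⟶  IIIM  (L0)  txn=BusRdX  M[L0]=60
step 3: P3: load  L0  ⟶  IIIM  (L0)  txn=∅  M[L0]=60
step 4: P3: load  L0  ⟶  IIIM  (L0)  txn=∅  M[L0]=60
step 5: P1: load  L0  ⟶  ISIO  (L0)  txn=BusRd  M[L0]=60
step 6: P0: load  L0  ⟶  SSIO  (L0)  txn=BusRd  M[L0]=60
step 7: P1: load  L1  ⟶  IMII  (L1)  txn=∅  M[L1]=30

state = O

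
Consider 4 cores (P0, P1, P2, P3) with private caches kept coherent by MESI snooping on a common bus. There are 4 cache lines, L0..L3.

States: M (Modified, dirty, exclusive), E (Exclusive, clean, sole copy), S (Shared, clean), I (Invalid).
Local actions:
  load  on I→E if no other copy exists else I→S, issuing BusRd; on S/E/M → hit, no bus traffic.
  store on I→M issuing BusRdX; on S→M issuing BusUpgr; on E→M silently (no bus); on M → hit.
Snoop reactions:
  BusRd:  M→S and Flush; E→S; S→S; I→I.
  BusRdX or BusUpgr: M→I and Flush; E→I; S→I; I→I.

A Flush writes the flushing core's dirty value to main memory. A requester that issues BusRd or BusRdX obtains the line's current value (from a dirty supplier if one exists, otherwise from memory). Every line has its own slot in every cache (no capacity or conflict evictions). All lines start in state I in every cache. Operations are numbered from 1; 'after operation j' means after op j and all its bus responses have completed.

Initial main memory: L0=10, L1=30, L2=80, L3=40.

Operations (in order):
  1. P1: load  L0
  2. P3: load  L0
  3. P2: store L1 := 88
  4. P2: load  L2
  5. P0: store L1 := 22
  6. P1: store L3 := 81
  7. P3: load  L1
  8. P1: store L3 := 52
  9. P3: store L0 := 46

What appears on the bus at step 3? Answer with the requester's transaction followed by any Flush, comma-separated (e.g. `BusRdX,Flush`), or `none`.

1. P1: load  L0  bus=[BusRd]  L0: P0=I P1=E P2=I P3=I  mem[L0]=10
2. P3: load  L0  bus=[BusRd]  L0: P0=I P1=S P2=I P3=S  mem[L0]=10
3. P2: store L1 := 88  bus=[BusRdX]  L1: P0=I P1=I P2=M P3=I  mem[L1]=30
4. P2: load  L2  bus=[BusRd]  L2: P0=I P1=I P2=E P3=I  mem[L2]=80
5. P0: store L1 := 22  bus=[BusRdX,Flush]  L1: P0=M P1=I P2=I P3=I  mem[L1]=88
6. P1: store L3 := 81  bus=[BusRdX]  L3: P0=I P1=M P2=I P3=I  mem[L3]=40
7. P3: load  L1  bus=[BusRd,Flush]  L1: P0=S P1=I P2=I P3=S  mem[L1]=22
8. P1: store L3 := 52  bus=[-]  L3: P0=I P1=M P2=I P3=I  mem[L3]=40
9. P3: store L0 := 46  bus=[BusUpgr]  L0: P0=I P1=I P2=I P3=M  mem[L0]=10

bus = BusRdX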